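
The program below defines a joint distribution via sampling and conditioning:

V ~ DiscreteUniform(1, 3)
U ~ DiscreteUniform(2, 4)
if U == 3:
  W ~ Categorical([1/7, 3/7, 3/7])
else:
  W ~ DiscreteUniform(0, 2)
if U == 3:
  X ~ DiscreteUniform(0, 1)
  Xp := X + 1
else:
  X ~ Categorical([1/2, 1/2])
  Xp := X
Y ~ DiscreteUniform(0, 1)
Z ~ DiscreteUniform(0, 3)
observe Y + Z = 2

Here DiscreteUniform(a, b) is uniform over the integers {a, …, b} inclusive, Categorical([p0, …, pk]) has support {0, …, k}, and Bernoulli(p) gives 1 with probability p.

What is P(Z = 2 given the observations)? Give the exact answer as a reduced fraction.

P(Z = 2 | obs) = 1/2

Enumerate traces; 108 have nonzero weight after conditioning:
  (V=1, U=2, W=0, X=0, Y=0, Z=2) weight 1/432
  (V=1, U=2, W=0, X=0, Y=1, Z=1) weight 1/432
  (V=1, U=2, W=0, X=1, Y=0, Z=2) weight 1/432
  (V=1, U=2, W=0, X=1, Y=1, Z=1) weight 1/432
  (V=1, U=2, W=1, X=0, Y=0, Z=2) weight 1/432
  (V=1, U=2, W=1, X=0, Y=1, Z=1) weight 1/432
  (V=1, U=2, W=1, X=1, Y=0, Z=2) weight 1/432
  (V=1, U=2, W=1, X=1, Y=1, Z=1) weight 1/432
  … 100 more
Group by Z:
  weight(Z=1) = 1/8
  weight(Z=2) = 1/8
Total weight = 1/8 + 1/8 = 1/4
P(Z=1 | obs) = 1/8 / 1/4 = 1/2
P(Z=2 | obs) = 1/8 / 1/4 = 1/2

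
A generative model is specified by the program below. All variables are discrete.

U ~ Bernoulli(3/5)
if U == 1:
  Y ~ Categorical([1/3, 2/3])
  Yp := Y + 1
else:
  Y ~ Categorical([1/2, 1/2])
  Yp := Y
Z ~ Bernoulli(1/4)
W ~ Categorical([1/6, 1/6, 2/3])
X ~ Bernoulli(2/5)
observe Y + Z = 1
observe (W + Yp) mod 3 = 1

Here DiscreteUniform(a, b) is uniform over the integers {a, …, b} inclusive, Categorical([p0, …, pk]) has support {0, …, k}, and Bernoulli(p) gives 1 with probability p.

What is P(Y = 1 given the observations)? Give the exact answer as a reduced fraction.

Enumerate traces; 8 have nonzero weight after conditioning:
  (U=0, Y=0, Z=1, W=1, X=0) weight 1/200
  (U=0, Y=0, Z=1, W=1, X=1) weight 1/300
  (U=0, Y=1, Z=0, W=0, X=0) weight 3/200
  (U=0, Y=1, Z=0, W=0, X=1) weight 1/100
  (U=1, Y=0, Z=1, W=0, X=0) weight 1/200
  (U=1, Y=0, Z=1, W=0, X=1) weight 1/300
  (U=1, Y=1, Z=0, W=2, X=0) weight 3/25
  (U=1, Y=1, Z=0, W=2, X=1) weight 2/25
Group by Y:
  weight(Y=0) = 1/60
  weight(Y=1) = 9/40
Total weight = 1/60 + 9/40 = 29/120
P(Y=0 | obs) = 1/60 / 29/120 = 2/29
P(Y=1 | obs) = 9/40 / 29/120 = 27/29

P(Y = 1 | obs) = 27/29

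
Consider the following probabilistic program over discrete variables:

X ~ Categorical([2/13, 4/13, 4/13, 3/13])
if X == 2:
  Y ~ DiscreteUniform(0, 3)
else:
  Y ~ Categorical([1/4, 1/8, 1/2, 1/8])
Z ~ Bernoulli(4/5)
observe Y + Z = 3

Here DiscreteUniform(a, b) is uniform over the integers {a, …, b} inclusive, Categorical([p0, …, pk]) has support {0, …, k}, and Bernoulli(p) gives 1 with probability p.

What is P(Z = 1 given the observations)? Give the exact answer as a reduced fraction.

Enumerate traces; 8 have nonzero weight after conditioning:
  (X=0, Y=2, Z=1) weight 4/65
  (X=0, Y=3, Z=0) weight 1/260
  (X=1, Y=2, Z=1) weight 8/65
  (X=1, Y=3, Z=0) weight 1/130
  (X=2, Y=2, Z=1) weight 4/65
  (X=2, Y=3, Z=0) weight 1/65
  (X=3, Y=2, Z=1) weight 6/65
  (X=3, Y=3, Z=0) weight 3/520
Group by Z:
  weight(Z=0) = 17/520
  weight(Z=1) = 22/65
Total weight = 17/520 + 22/65 = 193/520
P(Z=0 | obs) = 17/520 / 193/520 = 17/193
P(Z=1 | obs) = 22/65 / 193/520 = 176/193

P(Z = 1 | obs) = 176/193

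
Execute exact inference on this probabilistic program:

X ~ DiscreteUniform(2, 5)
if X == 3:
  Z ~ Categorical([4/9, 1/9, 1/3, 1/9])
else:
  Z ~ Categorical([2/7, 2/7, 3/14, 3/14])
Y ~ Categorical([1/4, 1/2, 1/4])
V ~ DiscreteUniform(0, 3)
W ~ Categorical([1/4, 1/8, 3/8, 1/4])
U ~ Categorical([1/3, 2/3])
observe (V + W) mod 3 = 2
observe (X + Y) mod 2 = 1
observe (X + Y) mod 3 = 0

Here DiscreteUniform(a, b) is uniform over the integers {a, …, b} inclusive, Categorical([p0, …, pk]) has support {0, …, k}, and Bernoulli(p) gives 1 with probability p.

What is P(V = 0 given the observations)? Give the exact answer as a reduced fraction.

Enumerate traces; 80 have nonzero weight after conditioning:
  (X=2, Z=0, Y=1, V=0, W=2, U=0) weight 1/896
  (X=2, Z=0, Y=1, V=0, W=2, U=1) weight 1/448
  (X=2, Z=0, Y=1, V=1, W=1, U=0) weight 1/2688
  (X=2, Z=0, Y=1, V=1, W=1, U=1) weight 1/1344
  (X=2, Z=0, Y=1, V=2, W=0, U=0) weight 1/1344
  (X=2, Z=0, Y=1, V=2, W=0, U=1) weight 1/672
  (X=2, Z=0, Y=1, V=2, W=3, U=0) weight 1/1344
  (X=2, Z=0, Y=1, V=2, W=3, U=1) weight 1/672
  (X=2, Z=0, Y=1, V=3, W=2, U=0) weight 1/896
  … 71 more
Group by V:
  weight(V=0) = 9/512
  weight(V=1) = 3/512
  weight(V=2) = 3/128
  weight(V=3) = 9/512
Total weight = 9/512 + 3/512 + 3/128 + 9/512 = 33/512
P(V=0 | obs) = 9/512 / 33/512 = 3/11
P(V=1 | obs) = 3/512 / 33/512 = 1/11
P(V=2 | obs) = 3/128 / 33/512 = 4/11
P(V=3 | obs) = 9/512 / 33/512 = 3/11

P(V = 0 | obs) = 3/11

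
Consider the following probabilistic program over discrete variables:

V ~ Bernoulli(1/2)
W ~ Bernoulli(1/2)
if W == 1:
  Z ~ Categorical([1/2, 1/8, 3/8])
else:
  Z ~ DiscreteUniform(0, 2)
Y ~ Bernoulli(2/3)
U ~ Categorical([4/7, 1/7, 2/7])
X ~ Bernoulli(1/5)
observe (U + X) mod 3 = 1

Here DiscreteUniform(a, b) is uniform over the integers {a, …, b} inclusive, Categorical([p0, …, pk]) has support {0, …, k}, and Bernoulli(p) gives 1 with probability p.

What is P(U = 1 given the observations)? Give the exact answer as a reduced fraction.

Enumerate traces; 48 have nonzero weight after conditioning:
  (V=0, W=0, Z=0, Y=0, U=0, X=1) weight 1/315
  (V=0, W=0, Z=0, Y=0, U=1, X=0) weight 1/315
  (V=0, W=0, Z=0, Y=1, U=0, X=1) weight 2/315
  (V=0, W=0, Z=0, Y=1, U=1, X=0) weight 2/315
  (V=0, W=0, Z=1, Y=0, U=0, X=1) weight 1/315
  (V=0, W=0, Z=1, Y=0, U=1, X=0) weight 1/315
  (V=0, W=0, Z=1, Y=1, U=0, X=1) weight 2/315
  (V=0, W=0, Z=1, Y=1, U=1, X=0) weight 2/315
  … 40 more
Group by U:
  weight(U=0) = 4/35
  weight(U=1) = 4/35
Total weight = 4/35 + 4/35 = 8/35
P(U=0 | obs) = 4/35 / 8/35 = 1/2
P(U=1 | obs) = 4/35 / 8/35 = 1/2

P(U = 1 | obs) = 1/2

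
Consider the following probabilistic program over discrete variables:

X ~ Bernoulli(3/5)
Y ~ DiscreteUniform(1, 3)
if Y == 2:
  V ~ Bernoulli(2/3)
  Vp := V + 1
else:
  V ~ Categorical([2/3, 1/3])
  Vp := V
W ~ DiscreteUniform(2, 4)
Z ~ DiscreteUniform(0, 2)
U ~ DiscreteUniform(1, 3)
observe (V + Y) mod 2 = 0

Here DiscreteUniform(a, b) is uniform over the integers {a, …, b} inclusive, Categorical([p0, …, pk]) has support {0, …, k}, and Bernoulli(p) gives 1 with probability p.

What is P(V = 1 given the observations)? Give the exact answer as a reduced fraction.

P(V = 1 | obs) = 2/3

Enumerate traces; 162 have nonzero weight after conditioning:
  (X=0, Y=1, V=1, W=2, Z=0, U=1) weight 2/1215
  (X=0, Y=1, V=1, W=2, Z=0, U=2) weight 2/1215
  (X=0, Y=1, V=1, W=2, Z=0, U=3) weight 2/1215
  (X=0, Y=1, V=1, W=2, Z=1, U=1) weight 2/1215
  (X=0, Y=1, V=1, W=2, Z=1, U=2) weight 2/1215
  (X=0, Y=1, V=1, W=2, Z=1, U=3) weight 2/1215
  (X=0, Y=1, V=1, W=2, Z=2, U=1) weight 2/1215
  (X=0, Y=1, V=1, W=2, Z=2, U=2) weight 2/1215
  (X=0, Y=2, V=0, W=2, Z=0, U=1) weight 2/1215
  … 153 more
Group by V:
  weight(V=0) = 1/9
  weight(V=1) = 2/9
Total weight = 1/9 + 2/9 = 1/3
P(V=0 | obs) = 1/9 / 1/3 = 1/3
P(V=1 | obs) = 2/9 / 1/3 = 2/3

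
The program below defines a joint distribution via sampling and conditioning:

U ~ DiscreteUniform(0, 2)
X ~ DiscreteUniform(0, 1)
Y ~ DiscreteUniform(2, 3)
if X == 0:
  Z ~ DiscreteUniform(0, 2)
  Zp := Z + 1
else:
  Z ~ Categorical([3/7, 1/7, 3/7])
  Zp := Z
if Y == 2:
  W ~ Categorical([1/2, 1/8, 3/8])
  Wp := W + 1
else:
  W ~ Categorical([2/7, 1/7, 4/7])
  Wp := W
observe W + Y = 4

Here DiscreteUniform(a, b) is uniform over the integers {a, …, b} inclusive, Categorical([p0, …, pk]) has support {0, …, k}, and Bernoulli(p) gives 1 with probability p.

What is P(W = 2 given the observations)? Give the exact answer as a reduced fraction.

P(W = 2 | obs) = 21/29

Enumerate traces; 36 have nonzero weight after conditioning:
  (U=0, X=0, Y=2, Z=0, W=2) weight 1/96
  (U=0, X=0, Y=2, Z=1, W=2) weight 1/96
  (U=0, X=0, Y=2, Z=2, W=2) weight 1/96
  (U=0, X=0, Y=3, Z=0, W=1) weight 1/252
  (U=0, X=0, Y=3, Z=1, W=1) weight 1/252
  (U=0, X=0, Y=3, Z=2, W=1) weight 1/252
  (U=0, X=1, Y=2, Z=0, W=2) weight 3/224
  (U=0, X=1, Y=2, Z=1, W=2) weight 1/224
  … 28 more
Group by W:
  weight(W=1) = 1/14
  weight(W=2) = 3/16
Total weight = 1/14 + 3/16 = 29/112
P(W=1 | obs) = 1/14 / 29/112 = 8/29
P(W=2 | obs) = 3/16 / 29/112 = 21/29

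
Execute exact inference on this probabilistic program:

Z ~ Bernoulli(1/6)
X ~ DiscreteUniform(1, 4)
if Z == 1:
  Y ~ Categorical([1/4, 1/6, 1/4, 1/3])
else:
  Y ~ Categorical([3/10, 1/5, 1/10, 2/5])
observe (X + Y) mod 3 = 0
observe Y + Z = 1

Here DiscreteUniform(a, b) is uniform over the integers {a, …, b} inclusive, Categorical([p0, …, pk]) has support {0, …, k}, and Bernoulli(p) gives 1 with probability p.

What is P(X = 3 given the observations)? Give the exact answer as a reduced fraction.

Enumerate traces; 2 have nonzero weight after conditioning:
  (Z=0, X=2, Y=1) weight 1/24
  (Z=1, X=3, Y=0) weight 1/96
Group by X:
  weight(X=2) = 1/24
  weight(X=3) = 1/96
Total weight = 1/24 + 1/96 = 5/96
P(X=2 | obs) = 1/24 / 5/96 = 4/5
P(X=3 | obs) = 1/96 / 5/96 = 1/5

P(X = 3 | obs) = 1/5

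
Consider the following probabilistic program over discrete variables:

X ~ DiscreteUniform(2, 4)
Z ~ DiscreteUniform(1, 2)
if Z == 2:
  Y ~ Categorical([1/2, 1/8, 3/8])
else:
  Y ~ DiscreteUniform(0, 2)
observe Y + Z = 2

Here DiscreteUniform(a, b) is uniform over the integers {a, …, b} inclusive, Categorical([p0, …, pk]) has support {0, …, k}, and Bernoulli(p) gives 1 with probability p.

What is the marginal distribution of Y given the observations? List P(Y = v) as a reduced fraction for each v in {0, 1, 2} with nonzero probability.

P(Y=0) = 3/5, P(Y=1) = 2/5

Enumerate traces; 6 have nonzero weight after conditioning:
  (X=2, Z=1, Y=1) weight 1/18
  (X=2, Z=2, Y=0) weight 1/12
  (X=3, Z=1, Y=1) weight 1/18
  (X=3, Z=2, Y=0) weight 1/12
  (X=4, Z=1, Y=1) weight 1/18
  (X=4, Z=2, Y=0) weight 1/12
Group by Y:
  weight(Y=0) = 1/4
  weight(Y=1) = 1/6
Total weight = 1/4 + 1/6 = 5/12
P(Y=0 | obs) = 1/4 / 5/12 = 3/5
P(Y=1 | obs) = 1/6 / 5/12 = 2/5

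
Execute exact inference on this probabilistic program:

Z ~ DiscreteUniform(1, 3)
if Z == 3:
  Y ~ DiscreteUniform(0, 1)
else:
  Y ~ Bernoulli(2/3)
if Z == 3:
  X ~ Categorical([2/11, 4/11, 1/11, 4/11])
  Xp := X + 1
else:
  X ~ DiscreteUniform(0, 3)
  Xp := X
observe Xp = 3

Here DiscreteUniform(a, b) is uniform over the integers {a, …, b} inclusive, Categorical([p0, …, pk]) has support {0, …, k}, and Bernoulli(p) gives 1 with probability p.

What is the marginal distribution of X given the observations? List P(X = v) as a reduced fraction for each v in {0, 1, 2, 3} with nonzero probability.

P(X=2) = 2/13, P(X=3) = 11/13

Enumerate traces; 6 have nonzero weight after conditioning:
  (Z=1, Y=0, X=3) weight 1/36
  (Z=1, Y=1, X=3) weight 1/18
  (Z=2, Y=0, X=3) weight 1/36
  (Z=2, Y=1, X=3) weight 1/18
  (Z=3, Y=0, X=2) weight 1/66
  (Z=3, Y=1, X=2) weight 1/66
Group by X:
  weight(X=2) = 1/33
  weight(X=3) = 1/6
Total weight = 1/33 + 1/6 = 13/66
P(X=2 | obs) = 1/33 / 13/66 = 2/13
P(X=3 | obs) = 1/6 / 13/66 = 11/13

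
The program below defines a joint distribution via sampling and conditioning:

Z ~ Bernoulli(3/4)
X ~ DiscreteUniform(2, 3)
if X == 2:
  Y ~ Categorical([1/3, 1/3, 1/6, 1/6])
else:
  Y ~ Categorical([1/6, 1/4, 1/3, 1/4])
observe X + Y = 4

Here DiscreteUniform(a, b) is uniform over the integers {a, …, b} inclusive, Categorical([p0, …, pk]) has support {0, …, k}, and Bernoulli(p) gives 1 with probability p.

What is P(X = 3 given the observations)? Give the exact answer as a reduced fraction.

P(X = 3 | obs) = 3/5

Enumerate traces; 4 have nonzero weight after conditioning:
  (Z=0, X=2, Y=2) weight 1/48
  (Z=0, X=3, Y=1) weight 1/32
  (Z=1, X=2, Y=2) weight 1/16
  (Z=1, X=3, Y=1) weight 3/32
Group by X:
  weight(X=2) = 1/12
  weight(X=3) = 1/8
Total weight = 1/12 + 1/8 = 5/24
P(X=2 | obs) = 1/12 / 5/24 = 2/5
P(X=3 | obs) = 1/8 / 5/24 = 3/5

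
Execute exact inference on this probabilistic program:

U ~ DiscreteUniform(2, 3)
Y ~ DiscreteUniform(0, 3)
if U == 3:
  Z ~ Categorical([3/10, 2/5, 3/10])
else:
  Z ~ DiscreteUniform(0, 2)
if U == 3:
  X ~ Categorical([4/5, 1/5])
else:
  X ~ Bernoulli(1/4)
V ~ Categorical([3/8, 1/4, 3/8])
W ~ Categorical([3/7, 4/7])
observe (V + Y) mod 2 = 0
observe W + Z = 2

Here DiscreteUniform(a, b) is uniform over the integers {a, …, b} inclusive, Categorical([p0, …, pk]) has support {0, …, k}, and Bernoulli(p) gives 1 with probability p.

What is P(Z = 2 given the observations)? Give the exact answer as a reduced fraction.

Enumerate traces; 48 have nonzero weight after conditioning:
  (U=2, Y=0, Z=1, X=0, V=0, W=1) weight 3/448
  (U=2, Y=0, Z=1, X=0, V=2, W=1) weight 3/448
  (U=2, Y=0, Z=1, X=1, V=0, W=1) weight 1/448
  (U=2, Y=0, Z=1, X=1, V=2, W=1) weight 1/448
  (U=2, Y=0, Z=2, X=0, V=0, W=0) weight 9/1792
  (U=2, Y=0, Z=2, X=0, V=2, W=0) weight 9/1792
  (U=2, Y=0, Z=2, X=1, V=0, W=0) weight 3/1792
  (U=2, Y=0, Z=2, X=1, V=2, W=0) weight 3/1792
  … 40 more
Group by Z:
  weight(Z=1) = 11/105
  weight(Z=2) = 19/280
Total weight = 11/105 + 19/280 = 29/168
P(Z=1 | obs) = 11/105 / 29/168 = 88/145
P(Z=2 | obs) = 19/280 / 29/168 = 57/145

P(Z = 2 | obs) = 57/145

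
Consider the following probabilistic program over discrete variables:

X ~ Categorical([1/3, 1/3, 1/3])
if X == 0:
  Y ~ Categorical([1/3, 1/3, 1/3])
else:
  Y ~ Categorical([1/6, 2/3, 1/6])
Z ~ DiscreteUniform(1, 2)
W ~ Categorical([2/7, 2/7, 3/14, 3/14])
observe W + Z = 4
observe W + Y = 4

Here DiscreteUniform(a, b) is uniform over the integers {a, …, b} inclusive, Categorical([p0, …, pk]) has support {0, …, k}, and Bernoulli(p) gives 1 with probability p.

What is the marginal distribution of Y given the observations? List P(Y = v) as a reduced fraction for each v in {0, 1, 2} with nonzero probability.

Enumerate traces; 6 have nonzero weight after conditioning:
  (X=0, Y=1, Z=1, W=3) weight 1/84
  (X=0, Y=2, Z=2, W=2) weight 1/84
  (X=1, Y=1, Z=1, W=3) weight 1/42
  (X=1, Y=2, Z=2, W=2) weight 1/168
  (X=2, Y=1, Z=1, W=3) weight 1/42
  (X=2, Y=2, Z=2, W=2) weight 1/168
Group by Y:
  weight(Y=1) = 5/84
  weight(Y=2) = 1/42
Total weight = 5/84 + 1/42 = 1/12
P(Y=1 | obs) = 5/84 / 1/12 = 5/7
P(Y=2 | obs) = 1/42 / 1/12 = 2/7

P(Y=1) = 5/7, P(Y=2) = 2/7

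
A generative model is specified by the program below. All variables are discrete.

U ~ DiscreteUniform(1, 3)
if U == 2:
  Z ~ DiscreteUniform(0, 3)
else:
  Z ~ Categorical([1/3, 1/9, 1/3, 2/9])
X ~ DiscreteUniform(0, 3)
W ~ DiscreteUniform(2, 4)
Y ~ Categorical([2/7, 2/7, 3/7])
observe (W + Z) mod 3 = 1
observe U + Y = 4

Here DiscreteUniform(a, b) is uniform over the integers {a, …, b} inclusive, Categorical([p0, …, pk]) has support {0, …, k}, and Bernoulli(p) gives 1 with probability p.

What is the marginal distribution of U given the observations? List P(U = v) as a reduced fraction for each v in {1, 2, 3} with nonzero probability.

P(U=2) = 3/5, P(U=3) = 2/5

Enumerate traces; 32 have nonzero weight after conditioning:
  (U=2, Z=0, X=0, W=4, Y=2) weight 1/336
  (U=2, Z=0, X=1, W=4, Y=2) weight 1/336
  (U=2, Z=0, X=2, W=4, Y=2) weight 1/336
  (U=2, Z=0, X=3, W=4, Y=2) weight 1/336
  (U=2, Z=1, X=0, W=3, Y=2) weight 1/336
  (U=2, Z=1, X=1, W=3, Y=2) weight 1/336
  (U=2, Z=1, X=2, W=3, Y=2) weight 1/336
  (U=2, Z=1, X=3, W=3, Y=2) weight 1/336
  (U=3, Z=0, X=0, W=4, Y=1) weight 1/378
  … 23 more
Group by U:
  weight(U=2) = 1/21
  weight(U=3) = 2/63
Total weight = 1/21 + 2/63 = 5/63
P(U=2 | obs) = 1/21 / 5/63 = 3/5
P(U=3 | obs) = 2/63 / 5/63 = 2/5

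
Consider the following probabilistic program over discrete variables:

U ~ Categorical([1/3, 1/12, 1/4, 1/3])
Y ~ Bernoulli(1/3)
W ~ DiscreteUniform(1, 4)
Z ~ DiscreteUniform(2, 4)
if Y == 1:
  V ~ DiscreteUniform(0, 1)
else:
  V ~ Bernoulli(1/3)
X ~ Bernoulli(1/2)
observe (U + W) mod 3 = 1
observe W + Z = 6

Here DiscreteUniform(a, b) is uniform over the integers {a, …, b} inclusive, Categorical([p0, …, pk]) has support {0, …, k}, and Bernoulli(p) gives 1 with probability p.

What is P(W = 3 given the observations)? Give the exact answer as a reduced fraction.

P(W = 3 | obs) = 1/12

Enumerate traces; 32 have nonzero weight after conditioning:
  (U=0, Y=0, W=4, Z=2, V=0, X=0) weight 1/162
  (U=0, Y=0, W=4, Z=2, V=0, X=1) weight 1/162
  (U=0, Y=0, W=4, Z=2, V=1, X=0) weight 1/324
  (U=0, Y=0, W=4, Z=2, V=1, X=1) weight 1/324
  (U=0, Y=1, W=4, Z=2, V=0, X=0) weight 1/432
  (U=0, Y=1, W=4, Z=2, V=0, X=1) weight 1/432
  (U=0, Y=1, W=4, Z=2, V=1, X=0) weight 1/432
  (U=0, Y=1, W=4, Z=2, V=1, X=1) weight 1/432
  (U=1, Y=0, W=3, Z=3, V=0, X=0) weight 1/648
  (U=2, Y=0, W=2, Z=4, V=0, X=0) weight 1/216
  … 22 more
Group by W:
  weight(W=2) = 1/48
  weight(W=3) = 1/144
  weight(W=4) = 1/18
Total weight = 1/48 + 1/144 + 1/18 = 1/12
P(W=2 | obs) = 1/48 / 1/12 = 1/4
P(W=3 | obs) = 1/144 / 1/12 = 1/12
P(W=4 | obs) = 1/18 / 1/12 = 2/3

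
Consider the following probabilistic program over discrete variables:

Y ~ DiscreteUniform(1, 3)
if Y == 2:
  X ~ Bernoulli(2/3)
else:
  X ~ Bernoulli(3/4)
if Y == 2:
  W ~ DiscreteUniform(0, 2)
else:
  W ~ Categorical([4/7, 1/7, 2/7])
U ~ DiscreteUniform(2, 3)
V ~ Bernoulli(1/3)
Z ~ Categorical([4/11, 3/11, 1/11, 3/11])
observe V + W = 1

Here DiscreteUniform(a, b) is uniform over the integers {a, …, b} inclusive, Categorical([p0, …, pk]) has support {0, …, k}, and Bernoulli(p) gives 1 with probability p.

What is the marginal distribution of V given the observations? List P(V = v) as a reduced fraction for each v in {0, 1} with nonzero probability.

Enumerate traces; 96 have nonzero weight after conditioning:
  (Y=1, X=0, W=0, U=2, V=1, Z=0) weight 2/693
  (Y=1, X=0, W=0, U=2, V=1, Z=1) weight 1/462
  (Y=1, X=0, W=0, U=2, V=1, Z=2) weight 1/1386
  (Y=1, X=0, W=0, U=2, V=1, Z=3) weight 1/462
  (Y=1, X=0, W=0, U=3, V=1, Z=0) weight 2/693
  (Y=1, X=0, W=0, U=3, V=1, Z=1) weight 1/462
  (Y=1, X=0, W=0, U=3, V=1, Z=2) weight 1/1386
  (Y=1, X=0, W=0, U=3, V=1, Z=3) weight 1/462
  (Y=1, X=0, W=1, U=2, V=0, Z=0) weight 1/693
  … 87 more
Group by V:
  weight(V=0) = 26/189
  weight(V=1) = 31/189
Total weight = 26/189 + 31/189 = 19/63
P(V=0 | obs) = 26/189 / 19/63 = 26/57
P(V=1 | obs) = 31/189 / 19/63 = 31/57

P(V=0) = 26/57, P(V=1) = 31/57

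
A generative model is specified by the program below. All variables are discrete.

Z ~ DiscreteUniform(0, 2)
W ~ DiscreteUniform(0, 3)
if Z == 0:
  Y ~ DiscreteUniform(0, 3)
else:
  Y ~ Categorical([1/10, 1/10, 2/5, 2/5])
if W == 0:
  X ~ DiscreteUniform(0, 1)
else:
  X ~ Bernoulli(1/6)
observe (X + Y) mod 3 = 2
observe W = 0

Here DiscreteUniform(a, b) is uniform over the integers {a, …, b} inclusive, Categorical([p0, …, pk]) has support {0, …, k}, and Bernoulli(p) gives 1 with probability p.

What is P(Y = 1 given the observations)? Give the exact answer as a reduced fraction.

Enumerate traces; 6 have nonzero weight after conditioning:
  (Z=0, W=0, Y=1, X=1) weight 1/96
  (Z=0, W=0, Y=2, X=0) weight 1/96
  (Z=1, W=0, Y=1, X=1) weight 1/240
  (Z=1, W=0, Y=2, X=0) weight 1/60
  (Z=2, W=0, Y=1, X=1) weight 1/240
  (Z=2, W=0, Y=2, X=0) weight 1/60
Group by Y:
  weight(Y=1) = 3/160
  weight(Y=2) = 7/160
Total weight = 3/160 + 7/160 = 1/16
P(Y=1 | obs) = 3/160 / 1/16 = 3/10
P(Y=2 | obs) = 7/160 / 1/16 = 7/10

P(Y = 1 | obs) = 3/10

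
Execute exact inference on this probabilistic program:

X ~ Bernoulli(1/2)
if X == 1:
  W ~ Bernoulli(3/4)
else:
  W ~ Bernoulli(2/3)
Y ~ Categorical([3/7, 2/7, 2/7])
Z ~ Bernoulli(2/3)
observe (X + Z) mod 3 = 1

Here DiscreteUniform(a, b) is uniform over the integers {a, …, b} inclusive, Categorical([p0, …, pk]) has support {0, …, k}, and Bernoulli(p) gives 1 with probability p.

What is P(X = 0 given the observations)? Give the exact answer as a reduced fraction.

Enumerate traces; 12 have nonzero weight after conditioning:
  (X=0, W=0, Y=0, Z=1) weight 1/21
  (X=0, W=0, Y=1, Z=1) weight 2/63
  (X=0, W=0, Y=2, Z=1) weight 2/63
  (X=0, W=1, Y=0, Z=1) weight 2/21
  (X=0, W=1, Y=1, Z=1) weight 4/63
  (X=0, W=1, Y=2, Z=1) weight 4/63
  (X=1, W=0, Y=0, Z=0) weight 1/56
  (X=1, W=0, Y=1, Z=0) weight 1/84
  … 4 more
Group by X:
  weight(X=0) = 1/3
  weight(X=1) = 1/6
Total weight = 1/3 + 1/6 = 1/2
P(X=0 | obs) = 1/3 / 1/2 = 2/3
P(X=1 | obs) = 1/6 / 1/2 = 1/3

P(X = 0 | obs) = 2/3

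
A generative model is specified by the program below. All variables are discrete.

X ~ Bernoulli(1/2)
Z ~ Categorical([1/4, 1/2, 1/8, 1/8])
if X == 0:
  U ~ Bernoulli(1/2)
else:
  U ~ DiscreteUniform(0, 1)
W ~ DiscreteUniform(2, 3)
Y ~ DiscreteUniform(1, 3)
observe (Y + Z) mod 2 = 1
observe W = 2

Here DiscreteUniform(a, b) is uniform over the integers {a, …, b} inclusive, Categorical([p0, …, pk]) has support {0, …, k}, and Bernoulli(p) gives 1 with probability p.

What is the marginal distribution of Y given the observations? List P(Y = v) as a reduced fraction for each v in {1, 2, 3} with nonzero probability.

P(Y=1) = 3/11, P(Y=2) = 5/11, P(Y=3) = 3/11

Enumerate traces; 24 have nonzero weight after conditioning:
  (X=0, Z=0, U=0, W=2, Y=1) weight 1/96
  (X=0, Z=0, U=0, W=2, Y=3) weight 1/96
  (X=0, Z=0, U=1, W=2, Y=1) weight 1/96
  (X=0, Z=0, U=1, W=2, Y=3) weight 1/96
  (X=0, Z=1, U=0, W=2, Y=2) weight 1/48
  (X=0, Z=1, U=1, W=2, Y=2) weight 1/48
  (X=0, Z=2, U=0, W=2, Y=1) weight 1/192
  (X=0, Z=2, U=0, W=2, Y=3) weight 1/192
  … 16 more
Group by Y:
  weight(Y=1) = 1/16
  weight(Y=2) = 5/48
  weight(Y=3) = 1/16
Total weight = 1/16 + 5/48 + 1/16 = 11/48
P(Y=1 | obs) = 1/16 / 11/48 = 3/11
P(Y=2 | obs) = 5/48 / 11/48 = 5/11
P(Y=3 | obs) = 1/16 / 11/48 = 3/11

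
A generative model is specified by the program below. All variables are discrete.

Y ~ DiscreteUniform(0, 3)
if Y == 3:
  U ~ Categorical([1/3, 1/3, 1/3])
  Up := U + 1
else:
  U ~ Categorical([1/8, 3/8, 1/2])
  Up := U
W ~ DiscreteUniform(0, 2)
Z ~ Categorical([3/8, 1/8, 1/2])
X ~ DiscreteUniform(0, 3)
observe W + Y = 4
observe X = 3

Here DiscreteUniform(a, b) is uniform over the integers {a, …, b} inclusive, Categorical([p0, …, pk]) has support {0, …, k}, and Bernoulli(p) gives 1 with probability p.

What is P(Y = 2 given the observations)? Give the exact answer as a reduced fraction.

Enumerate traces; 18 have nonzero weight after conditioning:
  (Y=2, U=0, W=2, Z=0, X=3) weight 1/1024
  (Y=2, U=0, W=2, Z=1, X=3) weight 1/3072
  (Y=2, U=0, W=2, Z=2, X=3) weight 1/768
  (Y=2, U=1, W=2, Z=0, X=3) weight 3/1024
  (Y=2, U=1, W=2, Z=1, X=3) weight 1/1024
  (Y=2, U=1, W=2, Z=2, X=3) weight 1/256
  (Y=2, U=2, W=2, Z=0, X=3) weight 1/256
  (Y=2, U=2, W=2, Z=1, X=3) weight 1/768
  (Y=3, U=0, W=1, Z=0, X=3) weight 1/384
  … 9 more
Group by Y:
  weight(Y=2) = 1/48
  weight(Y=3) = 1/48
Total weight = 1/48 + 1/48 = 1/24
P(Y=2 | obs) = 1/48 / 1/24 = 1/2
P(Y=3 | obs) = 1/48 / 1/24 = 1/2

P(Y = 2 | obs) = 1/2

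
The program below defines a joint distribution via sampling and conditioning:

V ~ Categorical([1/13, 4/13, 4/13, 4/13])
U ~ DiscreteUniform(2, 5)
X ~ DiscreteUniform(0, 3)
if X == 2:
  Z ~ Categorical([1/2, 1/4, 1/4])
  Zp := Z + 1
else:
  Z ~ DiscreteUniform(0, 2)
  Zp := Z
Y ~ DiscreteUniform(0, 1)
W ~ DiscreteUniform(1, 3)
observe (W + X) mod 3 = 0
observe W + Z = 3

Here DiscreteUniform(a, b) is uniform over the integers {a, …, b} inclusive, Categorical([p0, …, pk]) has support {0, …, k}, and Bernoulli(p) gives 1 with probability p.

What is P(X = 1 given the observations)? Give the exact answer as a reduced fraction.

Enumerate traces; 128 have nonzero weight after conditioning:
  (V=0, U=2, X=0, Z=0, Y=0, W=3) weight 1/3744
  (V=0, U=2, X=0, Z=0, Y=1, W=3) weight 1/3744
  (V=0, U=2, X=1, Z=1, Y=0, W=2) weight 1/3744
  (V=0, U=2, X=1, Z=1, Y=1, W=2) weight 1/3744
  (V=0, U=2, X=2, Z=2, Y=0, W=1) weight 1/4992
  (V=0, U=2, X=2, Z=2, Y=1, W=1) weight 1/4992
  (V=0, U=2, X=3, Z=0, Y=0, W=3) weight 1/3744
  (V=0, U=2, X=3, Z=0, Y=1, W=3) weight 1/3744
  … 120 more
Group by X:
  weight(X=0) = 1/36
  weight(X=1) = 1/36
  weight(X=2) = 1/48
  weight(X=3) = 1/36
Total weight = 1/36 + 1/36 + 1/48 + 1/36 = 5/48
P(X=0 | obs) = 1/36 / 5/48 = 4/15
P(X=1 | obs) = 1/36 / 5/48 = 4/15
P(X=2 | obs) = 1/48 / 5/48 = 1/5
P(X=3 | obs) = 1/36 / 5/48 = 4/15

P(X = 1 | obs) = 4/15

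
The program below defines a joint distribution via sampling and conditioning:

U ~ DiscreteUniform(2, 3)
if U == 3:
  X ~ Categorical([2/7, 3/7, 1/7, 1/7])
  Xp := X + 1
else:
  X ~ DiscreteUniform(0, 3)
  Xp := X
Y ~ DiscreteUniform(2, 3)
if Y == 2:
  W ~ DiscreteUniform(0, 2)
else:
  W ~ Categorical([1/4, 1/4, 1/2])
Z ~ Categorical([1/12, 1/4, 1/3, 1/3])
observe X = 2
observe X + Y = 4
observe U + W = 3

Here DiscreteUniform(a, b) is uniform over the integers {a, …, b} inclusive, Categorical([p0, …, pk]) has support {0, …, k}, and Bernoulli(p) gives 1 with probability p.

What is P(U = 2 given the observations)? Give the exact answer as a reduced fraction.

P(U = 2 | obs) = 7/11

Enumerate traces; 8 have nonzero weight after conditioning:
  (U=2, X=2, Y=2, W=1, Z=0) weight 1/576
  (U=2, X=2, Y=2, W=1, Z=1) weight 1/192
  (U=2, X=2, Y=2, W=1, Z=2) weight 1/144
  (U=2, X=2, Y=2, W=1, Z=3) weight 1/144
  (U=3, X=2, Y=2, W=0, Z=0) weight 1/1008
  (U=3, X=2, Y=2, W=0, Z=1) weight 1/336
  (U=3, X=2, Y=2, W=0, Z=2) weight 1/252
  (U=3, X=2, Y=2, W=0, Z=3) weight 1/252
Group by U:
  weight(U=2) = 1/48
  weight(U=3) = 1/84
Total weight = 1/48 + 1/84 = 11/336
P(U=2 | obs) = 1/48 / 11/336 = 7/11
P(U=3 | obs) = 1/84 / 11/336 = 4/11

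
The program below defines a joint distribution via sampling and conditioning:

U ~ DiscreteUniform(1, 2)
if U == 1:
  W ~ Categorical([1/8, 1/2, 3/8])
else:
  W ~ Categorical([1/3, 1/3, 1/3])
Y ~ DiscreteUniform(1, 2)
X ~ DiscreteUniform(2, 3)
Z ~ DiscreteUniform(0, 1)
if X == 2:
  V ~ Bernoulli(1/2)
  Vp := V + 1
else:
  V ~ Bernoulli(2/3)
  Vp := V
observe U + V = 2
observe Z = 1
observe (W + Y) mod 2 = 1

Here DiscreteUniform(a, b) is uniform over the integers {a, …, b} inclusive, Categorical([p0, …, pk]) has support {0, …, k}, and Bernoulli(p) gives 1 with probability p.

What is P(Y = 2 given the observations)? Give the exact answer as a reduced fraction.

Enumerate traces; 12 have nonzero weight after conditioning:
  (U=1, W=0, Y=1, X=2, Z=1, V=1) weight 1/256
  (U=1, W=0, Y=1, X=3, Z=1, V=1) weight 1/192
  (U=1, W=1, Y=2, X=2, Z=1, V=1) weight 1/64
  (U=1, W=1, Y=2, X=3, Z=1, V=1) weight 1/48
  (U=1, W=2, Y=1, X=2, Z=1, V=1) weight 3/256
  (U=1, W=2, Y=1, X=3, Z=1, V=1) weight 1/64
  (U=2, W=0, Y=1, X=2, Z=1, V=0) weight 1/96
  (U=2, W=0, Y=1, X=3, Z=1, V=0) weight 1/144
  … 4 more
Group by Y:
  weight(Y=1) = 41/576
  weight(Y=2) = 31/576
Total weight = 41/576 + 31/576 = 1/8
P(Y=1 | obs) = 41/576 / 1/8 = 41/72
P(Y=2 | obs) = 31/576 / 1/8 = 31/72

P(Y = 2 | obs) = 31/72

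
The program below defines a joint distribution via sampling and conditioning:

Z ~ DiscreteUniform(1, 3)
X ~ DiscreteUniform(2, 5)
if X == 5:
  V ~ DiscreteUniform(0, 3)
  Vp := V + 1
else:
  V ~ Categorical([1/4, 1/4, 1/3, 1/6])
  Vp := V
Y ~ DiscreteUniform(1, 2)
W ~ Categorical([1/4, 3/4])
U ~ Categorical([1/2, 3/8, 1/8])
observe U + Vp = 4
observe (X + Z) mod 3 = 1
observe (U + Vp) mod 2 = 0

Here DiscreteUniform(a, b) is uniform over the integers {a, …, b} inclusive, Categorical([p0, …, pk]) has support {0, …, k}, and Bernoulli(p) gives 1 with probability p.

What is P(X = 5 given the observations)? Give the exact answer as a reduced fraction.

P(X = 5 | obs) = 4/9

Enumerate traces; 36 have nonzero weight after conditioning:
  (Z=1, X=3, V=2, Y=1, W=0, U=2) weight 1/2304
  (Z=1, X=3, V=2, Y=1, W=1, U=2) weight 1/768
  (Z=1, X=3, V=2, Y=2, W=0, U=2) weight 1/2304
  (Z=1, X=3, V=2, Y=2, W=1, U=2) weight 1/768
  (Z=1, X=3, V=3, Y=1, W=0, U=1) weight 1/1536
  (Z=1, X=3, V=3, Y=1, W=1, U=1) weight 1/512
  (Z=1, X=3, V=3, Y=2, W=0, U=1) weight 1/1536
  (Z=1, X=3, V=3, Y=2, W=1, U=1) weight 1/512
  (Z=2, X=2, V=2, Y=1, W=0, U=2) weight 1/2304
  (Z=2, X=5, V=1, Y=1, W=0, U=2) weight 1/3072
  … 26 more
Group by X:
  weight(X=2) = 5/576
  weight(X=3) = 5/576
  weight(X=4) = 5/576
  weight(X=5) = 1/48
Total weight = 5/576 + 5/576 + 5/576 + 1/48 = 3/64
P(X=2 | obs) = 5/576 / 3/64 = 5/27
P(X=3 | obs) = 5/576 / 3/64 = 5/27
P(X=4 | obs) = 5/576 / 3/64 = 5/27
P(X=5 | obs) = 1/48 / 3/64 = 4/9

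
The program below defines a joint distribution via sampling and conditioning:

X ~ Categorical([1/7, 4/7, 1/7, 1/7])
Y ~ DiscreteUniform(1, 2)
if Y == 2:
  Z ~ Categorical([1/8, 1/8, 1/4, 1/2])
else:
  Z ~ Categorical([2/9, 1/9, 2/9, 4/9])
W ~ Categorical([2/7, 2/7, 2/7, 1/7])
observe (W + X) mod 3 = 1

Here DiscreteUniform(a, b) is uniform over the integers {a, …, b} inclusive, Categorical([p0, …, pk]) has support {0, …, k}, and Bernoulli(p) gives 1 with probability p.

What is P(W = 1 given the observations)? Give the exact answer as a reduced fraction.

P(W = 1 | obs) = 2/9

Enumerate traces; 40 have nonzero weight after conditioning:
  (X=0, Y=1, Z=0, W=1) weight 2/441
  (X=0, Y=1, Z=1, W=1) weight 1/441
  (X=0, Y=1, Z=2, W=1) weight 2/441
  (X=0, Y=1, Z=3, W=1) weight 4/441
  (X=0, Y=2, Z=0, W=1) weight 1/392
  (X=0, Y=2, Z=1, W=1) weight 1/392
  (X=0, Y=2, Z=2, W=1) weight 1/196
  (X=0, Y=2, Z=3, W=1) weight 1/98
  (X=1, Y=1, Z=0, W=0) weight 8/441
  (X=1, Y=1, Z=0, W=3) weight 4/441
  … 30 more
Group by W:
  weight(W=0) = 8/49
  weight(W=1) = 4/49
  weight(W=2) = 2/49
  weight(W=3) = 4/49
Total weight = 8/49 + 4/49 + 2/49 + 4/49 = 18/49
P(W=0 | obs) = 8/49 / 18/49 = 4/9
P(W=1 | obs) = 4/49 / 18/49 = 2/9
P(W=2 | obs) = 2/49 / 18/49 = 1/9
P(W=3 | obs) = 4/49 / 18/49 = 2/9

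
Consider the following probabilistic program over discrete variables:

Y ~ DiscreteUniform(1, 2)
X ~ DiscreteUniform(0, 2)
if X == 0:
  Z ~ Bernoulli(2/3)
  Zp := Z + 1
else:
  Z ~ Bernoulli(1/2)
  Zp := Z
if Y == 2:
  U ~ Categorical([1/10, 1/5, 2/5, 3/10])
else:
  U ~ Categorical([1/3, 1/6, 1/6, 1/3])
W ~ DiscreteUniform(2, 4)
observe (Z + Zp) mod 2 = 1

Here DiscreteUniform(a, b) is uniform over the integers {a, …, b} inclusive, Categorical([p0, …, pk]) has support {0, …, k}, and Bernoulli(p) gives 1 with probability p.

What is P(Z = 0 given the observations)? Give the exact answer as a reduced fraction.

Enumerate traces; 48 have nonzero weight after conditioning:
  (Y=1, X=0, Z=0, U=0, W=2) weight 1/162
  (Y=1, X=0, Z=0, U=0, W=3) weight 1/162
  (Y=1, X=0, Z=0, U=0, W=4) weight 1/162
  (Y=1, X=0, Z=0, U=1, W=2) weight 1/324
  (Y=1, X=0, Z=0, U=1, W=3) weight 1/324
  (Y=1, X=0, Z=0, U=1, W=4) weight 1/324
  (Y=1, X=0, Z=0, U=2, W=2) weight 1/324
  (Y=1, X=0, Z=0, U=2, W=3) weight 1/324
  (Y=1, X=0, Z=1, U=0, W=2) weight 1/81
  … 39 more
Group by Z:
  weight(Z=0) = 1/9
  weight(Z=1) = 2/9
Total weight = 1/9 + 2/9 = 1/3
P(Z=0 | obs) = 1/9 / 1/3 = 1/3
P(Z=1 | obs) = 2/9 / 1/3 = 2/3

P(Z = 0 | obs) = 1/3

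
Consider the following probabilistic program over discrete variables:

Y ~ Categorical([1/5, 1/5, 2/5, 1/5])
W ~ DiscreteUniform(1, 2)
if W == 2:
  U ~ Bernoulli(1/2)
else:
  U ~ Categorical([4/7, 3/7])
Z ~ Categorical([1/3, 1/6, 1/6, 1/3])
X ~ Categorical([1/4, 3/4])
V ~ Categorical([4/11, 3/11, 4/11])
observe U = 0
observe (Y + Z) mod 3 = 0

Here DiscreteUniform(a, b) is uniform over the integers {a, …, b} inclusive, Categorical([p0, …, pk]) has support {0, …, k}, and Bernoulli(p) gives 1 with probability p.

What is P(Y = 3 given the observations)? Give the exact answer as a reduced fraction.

Enumerate traces; 72 have nonzero weight after conditioning:
  (Y=0, W=1, U=0, Z=0, X=0, V=0) weight 2/1155
  (Y=0, W=1, U=0, Z=0, X=0, V=1) weight 1/770
  (Y=0, W=1, U=0, Z=0, X=0, V=2) weight 2/1155
  (Y=0, W=1, U=0, Z=0, X=1, V=0) weight 2/385
  (Y=0, W=1, U=0, Z=0, X=1, V=1) weight 3/770
  (Y=0, W=1, U=0, Z=0, X=1, V=2) weight 2/385
  (Y=0, W=1, U=0, Z=3, X=0, V=0) weight 2/1155
  (Y=0, W=1, U=0, Z=3, X=0, V=1) weight 1/770
  (Y=1, W=1, U=0, Z=2, X=0, V=0) weight 1/1155
  (Y=2, W=1, U=0, Z=1, X=0, V=0) weight 2/1155
  … 62 more
Group by Y:
  weight(Y=0) = 1/14
  weight(Y=1) = 1/56
  weight(Y=2) = 1/28
  weight(Y=3) = 1/14
Total weight = 1/14 + 1/56 + 1/28 + 1/14 = 11/56
P(Y=0 | obs) = 1/14 / 11/56 = 4/11
P(Y=1 | obs) = 1/56 / 11/56 = 1/11
P(Y=2 | obs) = 1/28 / 11/56 = 2/11
P(Y=3 | obs) = 1/14 / 11/56 = 4/11

P(Y = 3 | obs) = 4/11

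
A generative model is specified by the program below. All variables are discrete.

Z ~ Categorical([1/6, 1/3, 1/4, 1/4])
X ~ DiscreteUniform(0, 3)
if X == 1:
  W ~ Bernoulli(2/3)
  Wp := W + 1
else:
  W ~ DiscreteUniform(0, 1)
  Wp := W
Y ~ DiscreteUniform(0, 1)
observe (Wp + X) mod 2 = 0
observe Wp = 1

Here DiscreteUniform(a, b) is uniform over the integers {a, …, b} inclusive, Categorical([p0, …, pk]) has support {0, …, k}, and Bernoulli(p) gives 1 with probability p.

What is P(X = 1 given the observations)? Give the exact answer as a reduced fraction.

Enumerate traces; 16 have nonzero weight after conditioning:
  (Z=0, X=1, W=0, Y=0) weight 1/144
  (Z=0, X=1, W=0, Y=1) weight 1/144
  (Z=0, X=3, W=1, Y=0) weight 1/96
  (Z=0, X=3, W=1, Y=1) weight 1/96
  (Z=1, X=1, W=0, Y=0) weight 1/72
  (Z=1, X=1, W=0, Y=1) weight 1/72
  (Z=1, X=3, W=1, Y=0) weight 1/48
  (Z=1, X=3, W=1, Y=1) weight 1/48
  … 8 more
Group by X:
  weight(X=1) = 1/12
  weight(X=3) = 1/8
Total weight = 1/12 + 1/8 = 5/24
P(X=1 | obs) = 1/12 / 5/24 = 2/5
P(X=3 | obs) = 1/8 / 5/24 = 3/5

P(X = 1 | obs) = 2/5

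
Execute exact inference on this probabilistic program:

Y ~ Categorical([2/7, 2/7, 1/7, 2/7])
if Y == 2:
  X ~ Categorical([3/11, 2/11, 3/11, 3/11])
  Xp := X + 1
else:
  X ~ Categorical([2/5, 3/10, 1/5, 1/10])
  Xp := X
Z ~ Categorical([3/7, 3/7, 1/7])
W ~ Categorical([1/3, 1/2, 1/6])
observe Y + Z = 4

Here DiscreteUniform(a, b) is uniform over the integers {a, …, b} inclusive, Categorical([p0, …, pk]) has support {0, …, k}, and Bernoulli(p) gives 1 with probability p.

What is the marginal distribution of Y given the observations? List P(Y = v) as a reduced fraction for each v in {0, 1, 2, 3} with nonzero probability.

P(Y=2) = 1/7, P(Y=3) = 6/7

Enumerate traces; 24 have nonzero weight after conditioning:
  (Y=2, X=0, Z=2, W=0) weight 1/539
  (Y=2, X=0, Z=2, W=1) weight 3/1078
  (Y=2, X=0, Z=2, W=2) weight 1/1078
  (Y=2, X=1, Z=2, W=0) weight 2/1617
  (Y=2, X=1, Z=2, W=1) weight 1/539
  (Y=2, X=1, Z=2, W=2) weight 1/1617
  (Y=2, X=2, Z=2, W=0) weight 1/539
  (Y=2, X=2, Z=2, W=1) weight 3/1078
  (Y=3, X=0, Z=1, W=0) weight 4/245
  … 15 more
Group by Y:
  weight(Y=2) = 1/49
  weight(Y=3) = 6/49
Total weight = 1/49 + 6/49 = 1/7
P(Y=2 | obs) = 1/49 / 1/7 = 1/7
P(Y=3 | obs) = 6/49 / 1/7 = 6/7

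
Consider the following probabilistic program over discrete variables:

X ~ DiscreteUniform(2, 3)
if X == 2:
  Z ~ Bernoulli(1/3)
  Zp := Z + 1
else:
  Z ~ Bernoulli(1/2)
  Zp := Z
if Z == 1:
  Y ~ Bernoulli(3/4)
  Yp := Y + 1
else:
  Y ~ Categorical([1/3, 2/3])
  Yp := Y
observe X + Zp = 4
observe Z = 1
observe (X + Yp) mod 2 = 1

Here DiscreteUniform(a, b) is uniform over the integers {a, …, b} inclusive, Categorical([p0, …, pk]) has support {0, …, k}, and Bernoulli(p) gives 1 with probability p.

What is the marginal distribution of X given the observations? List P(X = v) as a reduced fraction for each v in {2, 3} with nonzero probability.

Enumerate traces; 2 have nonzero weight after conditioning:
  (X=2, Z=1, Y=0) weight 1/24
  (X=3, Z=1, Y=1) weight 3/16
Group by X:
  weight(X=2) = 1/24
  weight(X=3) = 3/16
Total weight = 1/24 + 3/16 = 11/48
P(X=2 | obs) = 1/24 / 11/48 = 2/11
P(X=3 | obs) = 3/16 / 11/48 = 9/11

P(X=2) = 2/11, P(X=3) = 9/11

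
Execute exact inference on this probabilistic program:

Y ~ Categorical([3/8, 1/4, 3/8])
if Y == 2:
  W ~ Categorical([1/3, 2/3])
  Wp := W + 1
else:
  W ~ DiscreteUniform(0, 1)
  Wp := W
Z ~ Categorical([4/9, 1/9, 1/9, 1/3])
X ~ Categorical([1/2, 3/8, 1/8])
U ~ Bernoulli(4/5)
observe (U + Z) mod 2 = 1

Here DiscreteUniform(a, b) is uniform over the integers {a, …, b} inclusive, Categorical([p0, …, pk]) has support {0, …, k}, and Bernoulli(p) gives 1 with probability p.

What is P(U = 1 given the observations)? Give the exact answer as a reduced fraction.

Enumerate traces; 72 have nonzero weight after conditioning:
  (Y=0, W=0, Z=0, X=0, U=1) weight 1/30
  (Y=0, W=0, Z=0, X=1, U=1) weight 1/40
  (Y=0, W=0, Z=0, X=2, U=1) weight 1/120
  (Y=0, W=0, Z=1, X=0, U=0) weight 1/480
  (Y=0, W=0, Z=1, X=1, U=0) weight 1/640
  (Y=0, W=0, Z=1, X=2, U=0) weight 1/1920
  (Y=0, W=0, Z=2, X=0, U=1) weight 1/120
  (Y=0, W=0, Z=2, X=1, U=1) weight 1/160
  … 64 more
Group by U:
  weight(U=0) = 4/45
  weight(U=1) = 4/9
Total weight = 4/45 + 4/9 = 8/15
P(U=0 | obs) = 4/45 / 8/15 = 1/6
P(U=1 | obs) = 4/9 / 8/15 = 5/6

P(U = 1 | obs) = 5/6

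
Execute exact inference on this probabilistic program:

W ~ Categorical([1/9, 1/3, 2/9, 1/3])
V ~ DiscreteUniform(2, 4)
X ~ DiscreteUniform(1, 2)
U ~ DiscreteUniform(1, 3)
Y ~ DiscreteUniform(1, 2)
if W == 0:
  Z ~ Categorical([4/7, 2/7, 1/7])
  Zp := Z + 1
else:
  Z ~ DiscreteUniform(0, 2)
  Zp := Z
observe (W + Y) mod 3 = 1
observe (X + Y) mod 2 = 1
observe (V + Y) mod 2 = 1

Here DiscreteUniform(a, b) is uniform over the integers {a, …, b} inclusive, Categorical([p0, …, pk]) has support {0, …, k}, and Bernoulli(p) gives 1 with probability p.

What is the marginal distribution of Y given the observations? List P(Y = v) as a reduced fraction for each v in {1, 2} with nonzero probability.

Enumerate traces; 45 have nonzero weight after conditioning:
  (W=0, V=2, X=2, U=1, Y=1, Z=0) weight 1/567
  (W=0, V=2, X=2, U=1, Y=1, Z=1) weight 1/1134
  (W=0, V=2, X=2, U=1, Y=1, Z=2) weight 1/2268
  (W=0, V=2, X=2, U=2, Y=1, Z=0) weight 1/567
  (W=0, V=2, X=2, U=2, Y=1, Z=1) weight 1/1134
  (W=0, V=2, X=2, U=2, Y=1, Z=2) weight 1/2268
  (W=0, V=2, X=2, U=3, Y=1, Z=0) weight 1/567
  (W=0, V=2, X=2, U=3, Y=1, Z=1) weight 1/1134
  (W=2, V=3, X=1, U=1, Y=2, Z=0) weight 1/486
  … 36 more
Group by Y:
  weight(Y=1) = 2/27
  weight(Y=2) = 1/54
Total weight = 2/27 + 1/54 = 5/54
P(Y=1 | obs) = 2/27 / 5/54 = 4/5
P(Y=2 | obs) = 1/54 / 5/54 = 1/5

P(Y=1) = 4/5, P(Y=2) = 1/5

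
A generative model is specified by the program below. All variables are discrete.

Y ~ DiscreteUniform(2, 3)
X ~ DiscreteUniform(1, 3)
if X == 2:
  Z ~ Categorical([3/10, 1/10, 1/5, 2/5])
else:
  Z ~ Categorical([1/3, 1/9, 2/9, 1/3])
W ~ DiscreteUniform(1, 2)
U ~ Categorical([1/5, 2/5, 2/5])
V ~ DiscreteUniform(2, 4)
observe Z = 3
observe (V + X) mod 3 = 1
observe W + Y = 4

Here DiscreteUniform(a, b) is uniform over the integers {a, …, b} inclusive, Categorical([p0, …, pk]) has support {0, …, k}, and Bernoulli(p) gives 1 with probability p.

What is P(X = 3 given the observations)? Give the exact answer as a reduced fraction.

Enumerate traces; 18 have nonzero weight after conditioning:
  (Y=2, X=1, Z=3, W=2, U=0, V=3) weight 1/540
  (Y=2, X=1, Z=3, W=2, U=1, V=3) weight 1/270
  (Y=2, X=1, Z=3, W=2, U=2, V=3) weight 1/270
  (Y=2, X=2, Z=3, W=2, U=0, V=2) weight 1/450
  (Y=2, X=2, Z=3, W=2, U=1, V=2) weight 1/225
  (Y=2, X=2, Z=3, W=2, U=2, V=2) weight 1/225
  (Y=2, X=3, Z=3, W=2, U=0, V=4) weight 1/540
  (Y=2, X=3, Z=3, W=2, U=1, V=4) weight 1/270
  … 10 more
Group by X:
  weight(X=1) = 1/54
  weight(X=2) = 1/45
  weight(X=3) = 1/54
Total weight = 1/54 + 1/45 + 1/54 = 8/135
P(X=1 | obs) = 1/54 / 8/135 = 5/16
P(X=2 | obs) = 1/45 / 8/135 = 3/8
P(X=3 | obs) = 1/54 / 8/135 = 5/16

P(X = 3 | obs) = 5/16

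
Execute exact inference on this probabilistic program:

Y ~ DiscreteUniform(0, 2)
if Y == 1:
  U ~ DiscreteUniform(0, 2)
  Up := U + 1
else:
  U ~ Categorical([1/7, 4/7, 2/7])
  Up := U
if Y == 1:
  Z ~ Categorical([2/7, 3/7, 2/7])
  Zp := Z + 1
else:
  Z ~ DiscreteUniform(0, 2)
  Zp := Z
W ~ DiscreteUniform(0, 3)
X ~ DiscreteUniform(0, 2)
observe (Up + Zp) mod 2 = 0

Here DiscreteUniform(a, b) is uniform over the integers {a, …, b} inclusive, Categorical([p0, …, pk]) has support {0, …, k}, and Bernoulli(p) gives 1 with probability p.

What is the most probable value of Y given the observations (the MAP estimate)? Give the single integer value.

Enumerate traces; 180 have nonzero weight after conditioning:
  (Y=0, U=0, Z=0, W=0, X=0) weight 1/756
  (Y=0, U=0, Z=0, W=0, X=1) weight 1/756
  (Y=0, U=0, Z=0, W=0, X=2) weight 1/756
  (Y=0, U=0, Z=0, W=1, X=0) weight 1/756
  (Y=0, U=0, Z=0, W=1, X=1) weight 1/756
  (Y=0, U=0, Z=0, W=1, X=2) weight 1/756
  (Y=0, U=0, Z=0, W=2, X=0) weight 1/756
  (Y=0, U=0, Z=0, W=2, X=1) weight 1/756
  (Y=1, U=0, Z=0, W=0, X=0) weight 1/378
  (Y=2, U=0, Z=0, W=0, X=0) weight 1/756
  … 170 more
Group by Y:
  weight(Y=0) = 10/63
  weight(Y=1) = 11/63
  weight(Y=2) = 10/63
Total weight = 10/63 + 11/63 + 10/63 = 31/63
P(Y=0 | obs) = 10/63 / 31/63 = 10/31
P(Y=1 | obs) = 11/63 / 31/63 = 11/31
P(Y=2 | obs) = 10/63 / 31/63 = 10/31
argmax = 1

argmax_v P(Y = v | obs) = 1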